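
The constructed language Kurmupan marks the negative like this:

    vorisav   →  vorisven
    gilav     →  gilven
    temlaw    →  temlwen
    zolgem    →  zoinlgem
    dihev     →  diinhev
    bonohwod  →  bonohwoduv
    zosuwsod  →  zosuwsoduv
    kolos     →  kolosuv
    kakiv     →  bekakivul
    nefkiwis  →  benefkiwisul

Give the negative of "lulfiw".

belulfiwul

vorisav and dihev both end in -v yet inflect differently (vorisven, diinhev), so the final letter is not what conditions the rule; the last vowel is.
"lulfiw" has last vowel 'i'. The stems whose last vowel is 'i' (kakiv → bekakivul, nefkiwis → benefkiwisul) add be- … -ul around the stem.
So lulfiw → belulfiwul.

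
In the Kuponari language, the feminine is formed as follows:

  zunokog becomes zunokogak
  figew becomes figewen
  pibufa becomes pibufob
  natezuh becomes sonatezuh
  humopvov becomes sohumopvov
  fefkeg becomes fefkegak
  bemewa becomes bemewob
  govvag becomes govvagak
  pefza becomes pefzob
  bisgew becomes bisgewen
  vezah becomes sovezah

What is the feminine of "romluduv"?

soromluduv

govvag and bemewa both have last vowel 'a' yet inflect differently (govvagak, bemewob), so the last vowel is not what conditions the rule; the final letter is.
"romluduv" ends in -v. The one such stem in the data (humopvov → sohumopvov) adds the prefix so-, so the same rule applies.
So romluduv → soromluduv.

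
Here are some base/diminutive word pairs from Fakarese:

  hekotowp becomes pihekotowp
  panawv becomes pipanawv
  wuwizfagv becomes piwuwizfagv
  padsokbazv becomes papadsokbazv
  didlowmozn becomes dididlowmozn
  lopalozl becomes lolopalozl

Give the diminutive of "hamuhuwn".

pihamuhuwn

padsokbazv and wuwizfagv both end in -v yet inflect differently (papadsokbazv, piwuwizfagv), so the final letter is not what conditions the rule; the second-to-last letter is.
"hamuhuwn" has second-to-last letter 'w'. The stems whose second-to-last letter is 'w' (panawv → pipanawv, hekotowp → pihekotowp) add the prefix pi-.
So hamuhuwn → pihamuhuwn.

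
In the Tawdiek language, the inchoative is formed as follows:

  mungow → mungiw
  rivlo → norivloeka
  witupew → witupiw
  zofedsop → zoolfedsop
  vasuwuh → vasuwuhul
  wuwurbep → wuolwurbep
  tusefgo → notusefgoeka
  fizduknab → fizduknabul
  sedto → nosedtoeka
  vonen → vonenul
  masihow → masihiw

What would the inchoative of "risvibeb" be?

zofedsop and sedto both have last vowel 'o' yet inflect differently (zoolfedsop, nosedtoeka), so the last vowel is not what conditions the rule; the final letter is.
"risvibeb" ends in -b. The one such stem in the data (fizduknab → fizduknabul) adds -ul, so the same rule applies.
So risvibeb → risvibebul.

risvibebul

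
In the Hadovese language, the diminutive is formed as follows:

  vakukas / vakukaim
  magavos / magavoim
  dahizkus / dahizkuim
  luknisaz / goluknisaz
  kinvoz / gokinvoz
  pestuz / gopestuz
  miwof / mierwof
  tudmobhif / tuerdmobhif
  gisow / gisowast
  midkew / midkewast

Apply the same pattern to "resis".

vakukas and luknisaz both have last vowel 'a' yet inflect differently (vakukaim, goluknisaz), so the last vowel is not what conditions the rule; the final letter is.
"resis" ends in -s. The stems ending in -s (vakukas → vakukaim, magavos → magavoim, dahizkus → dahizkuim) drop the final letter and add -im.
So resis → resiim.

resiim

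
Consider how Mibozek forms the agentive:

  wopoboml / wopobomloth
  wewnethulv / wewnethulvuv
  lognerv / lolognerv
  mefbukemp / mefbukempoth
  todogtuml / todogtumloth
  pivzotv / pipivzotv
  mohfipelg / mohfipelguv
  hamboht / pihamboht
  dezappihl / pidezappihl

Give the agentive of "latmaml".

dezappihl and wopoboml both end in -l yet inflect differently (pidezappihl, wopobomloth), so the final letter is not what conditions the rule; the second-to-last letter is.
"latmaml" has second-to-last letter 'm'. The stems whose second-to-last letter is 'm' (wopoboml → wopobomloth, todogtuml → todogtumloth, mefbukemp → mefbukempoth) add -oth.
The other patterns: stems whose second-to-last letter is 'h' add the prefix pi-; stems whose second-to-last letter is 'l' add -uv; stems whose second-to-last letter is 'r' or 't' repeat the first consonant+vowel as a prefix.
So latmaml → latmamloth.

latmamloth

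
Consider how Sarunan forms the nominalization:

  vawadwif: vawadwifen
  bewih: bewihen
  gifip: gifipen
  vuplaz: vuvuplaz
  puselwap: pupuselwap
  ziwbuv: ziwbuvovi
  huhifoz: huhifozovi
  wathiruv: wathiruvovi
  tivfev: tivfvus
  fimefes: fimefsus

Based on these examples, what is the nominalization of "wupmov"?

wupmovovi

gifip and puselwap both end in -p yet inflect differently (gifipen, pupuselwap), so the final letter is not what conditions the rule; the last vowel is.
"wupmov" has last vowel 'o'. The one such stem in the data (huhifoz → huhifozovi) adds -ovi, so the same rule applies.
The other patterns: stems whose last vowel is 'i' add -en; stems whose last vowel is 'a' repeat the first consonant+vowel as a prefix; stems whose last vowel is 'e' delete the last vowel and add -us.
So wupmov → wupmovovi.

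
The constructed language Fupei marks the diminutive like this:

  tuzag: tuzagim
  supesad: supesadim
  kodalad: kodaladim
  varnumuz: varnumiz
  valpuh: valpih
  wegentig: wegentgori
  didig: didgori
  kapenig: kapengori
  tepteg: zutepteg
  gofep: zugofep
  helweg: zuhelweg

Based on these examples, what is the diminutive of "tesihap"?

"tesihap" has last vowel 'a'. The stems whose last vowel is 'a' (tuzag → tuzagim, supesad → supesadim, kodalad → kodaladim) add -im.
The other patterns: stems whose last vowel is 'u' change the last vowel to 'i'; stems whose last vowel is 'i' delete the last vowel and add -ori; stems whose last vowel is 'e' add the prefix zu-.
So tesihap → tesihapim.

tesihapim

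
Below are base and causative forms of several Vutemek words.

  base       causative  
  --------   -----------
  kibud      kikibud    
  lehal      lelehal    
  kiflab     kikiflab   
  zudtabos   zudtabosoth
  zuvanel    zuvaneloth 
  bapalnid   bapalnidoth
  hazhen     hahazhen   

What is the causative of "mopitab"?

mopitaboth

kibud and bapalnid both end in -d yet inflect differently (kikibud, bapalnidoth), so the final letter is not what conditions the rule; the number of vowels is.
"mopitab" has 3 vowels. The stems with 3 vowels (bapalnid → bapalnidoth, zudtabos → zudtabosoth, zuvanel → zuvaneloth) add -oth.
The other pattern: stems with 2 vowels repeat the first consonant+vowel as a prefix.
So mopitab → mopitaboth.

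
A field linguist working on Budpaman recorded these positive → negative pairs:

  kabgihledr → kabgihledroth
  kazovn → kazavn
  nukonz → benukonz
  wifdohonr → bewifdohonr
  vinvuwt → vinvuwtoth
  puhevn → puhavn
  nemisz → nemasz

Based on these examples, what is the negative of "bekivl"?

"bekivl" has second-to-last letter 'v'. The stems whose second-to-last letter is 'v' (puhevn → puhavn, kazovn → kazavn) change the last vowel to 'a'.
The other patterns: stems whose second-to-last letter is 'd' or 'w' add -oth; stems whose second-to-last letter is 'n' add the prefix be-.
So bekivl → bekavl.

bekavl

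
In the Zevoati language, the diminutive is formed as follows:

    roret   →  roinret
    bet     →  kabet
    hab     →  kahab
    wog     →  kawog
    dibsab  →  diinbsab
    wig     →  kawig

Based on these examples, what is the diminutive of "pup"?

kapup

dibsab and hab both end in -b yet inflect differently (diinbsab, kahab), so the final letter is not what conditions the rule; the number of vowels is.
"pup" has 1 vowel. The stems with 1 vowel (hab → kahab, wog → kawog, bet → kabet) add the prefix ka-.
The other pattern: stems with 2 vowels insert -in- after the first vowel.
So pup → kapup.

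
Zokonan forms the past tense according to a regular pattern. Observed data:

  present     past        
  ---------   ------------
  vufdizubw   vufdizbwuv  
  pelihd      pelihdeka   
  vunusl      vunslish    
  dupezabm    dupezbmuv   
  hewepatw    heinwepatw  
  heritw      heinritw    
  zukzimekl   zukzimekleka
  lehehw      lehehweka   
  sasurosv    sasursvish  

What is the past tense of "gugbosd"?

vufdizubw and hewepatw both end in -w yet inflect differently (vufdizbwuv, heinwepatw), so the final letter is not what conditions the rule; the second-to-last letter is.
"gugbosd" has second-to-last letter 's'. The stems whose second-to-last letter is 's' (sasurosv → sasursvish, vunusl → vunslish) delete the last vowel and add -ish.
The other patterns: stems whose second-to-last letter is 'b' delete the last vowel and add -uv; stems whose second-to-last letter is 't' insert -in- after the first vowel; stems whose second-to-last letter is 'h' or 'k' add -eka.
So gugbosd → gugbsdish.

gugbsdish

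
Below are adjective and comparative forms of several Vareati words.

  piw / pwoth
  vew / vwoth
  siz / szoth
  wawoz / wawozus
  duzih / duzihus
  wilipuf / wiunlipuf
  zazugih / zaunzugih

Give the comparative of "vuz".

siz and wawoz both end in -z yet inflect differently (szoth, wawozus), so the final letter is not what conditions the rule; the number of vowels is.
"vuz" has 1 vowel. The stems with 1 vowel (piw → pwoth, vew → vwoth, siz → szoth) delete the last vowel and add -oth.
The other patterns: stems with 2 vowels add -us; stems with 3 vowels insert -un- after the first vowel.
So vuz → vzoth.

vzoth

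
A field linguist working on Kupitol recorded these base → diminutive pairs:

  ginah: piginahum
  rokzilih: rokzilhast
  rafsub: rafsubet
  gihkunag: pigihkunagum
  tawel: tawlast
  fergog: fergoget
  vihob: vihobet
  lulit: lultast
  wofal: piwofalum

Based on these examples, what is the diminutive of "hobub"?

hobubet

"hobub" has last vowel 'u'. The one such stem in the data (rafsub → rafsubet) adds -et, so the same rule applies.
The other patterns: stems whose last vowel is 'e' or 'i' delete the last vowel and add -ast; stems whose last vowel is 'a' add pi- … -um around the stem.
So hobub → hobubet.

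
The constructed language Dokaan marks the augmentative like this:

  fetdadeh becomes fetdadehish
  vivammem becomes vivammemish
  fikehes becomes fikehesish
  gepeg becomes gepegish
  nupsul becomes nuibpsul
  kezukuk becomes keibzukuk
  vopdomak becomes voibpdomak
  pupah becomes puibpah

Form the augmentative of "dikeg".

fetdadeh and pupah both end in -h yet inflect differently (fetdadehish, puibpah), so the final letter is not what conditions the rule; the last vowel is.
"dikeg" has last vowel 'e'. The stems whose last vowel is 'e' (fetdadeh → fetdadehish, vivammem → vivammemish, fikehes → fikehesish) add -ish.
So dikeg → dikegish.

dikegish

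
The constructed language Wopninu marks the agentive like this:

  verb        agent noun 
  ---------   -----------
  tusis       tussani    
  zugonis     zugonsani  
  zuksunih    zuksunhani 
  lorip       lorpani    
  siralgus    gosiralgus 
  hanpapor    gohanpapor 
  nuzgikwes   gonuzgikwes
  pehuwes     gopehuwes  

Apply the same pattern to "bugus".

gobugus

"bugus" has last vowel 'u'. The one such stem in the data (siralgus → gosiralgus) adds the prefix go-, so the same rule applies.
So bugus → gobugus.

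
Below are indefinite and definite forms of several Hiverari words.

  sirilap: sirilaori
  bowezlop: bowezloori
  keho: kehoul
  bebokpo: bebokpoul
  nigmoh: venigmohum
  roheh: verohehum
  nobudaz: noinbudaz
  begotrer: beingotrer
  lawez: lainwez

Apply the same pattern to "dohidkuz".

"dohidkuz" ends in -z. The stems ending in -z (nobudaz → noinbudaz, lawez → lainwez) insert -in- after the first vowel.
So dohidkuz → doinhidkuz.

doinhidkuz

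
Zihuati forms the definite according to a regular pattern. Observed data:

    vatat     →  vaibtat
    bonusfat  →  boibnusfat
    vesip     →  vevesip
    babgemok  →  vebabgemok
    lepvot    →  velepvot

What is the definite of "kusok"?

vatat and lepvot both end in -t yet inflect differently (vaibtat, velepvot), so the final letter is not what conditions the rule; the last vowel is.
"kusok" has last vowel 'o'. The stems whose last vowel is 'o' (babgemok → vebabgemok, lepvot → velepvot) add the prefix ve-.
The other pattern: stems whose last vowel is 'a' insert -ib- after the first vowel.
So kusok → vekusok.

vekusok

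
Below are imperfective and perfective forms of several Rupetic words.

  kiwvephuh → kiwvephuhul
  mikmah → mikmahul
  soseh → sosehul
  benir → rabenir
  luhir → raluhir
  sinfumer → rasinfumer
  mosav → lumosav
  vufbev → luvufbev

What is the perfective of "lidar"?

ralidar

soseh and sinfumer both have last vowel 'e' yet inflect differently (sosehul, rasinfumer), so the last vowel is not what conditions the rule; the final letter is.
"lidar" ends in -r. The stems ending in -r (benir → rabenir, luhir → raluhir, sinfumer → rasinfumer) add the prefix ra-.
The other patterns: stems ending in -h add -ul; stems ending in -v add the prefix lu-.
So lidar → ralidar.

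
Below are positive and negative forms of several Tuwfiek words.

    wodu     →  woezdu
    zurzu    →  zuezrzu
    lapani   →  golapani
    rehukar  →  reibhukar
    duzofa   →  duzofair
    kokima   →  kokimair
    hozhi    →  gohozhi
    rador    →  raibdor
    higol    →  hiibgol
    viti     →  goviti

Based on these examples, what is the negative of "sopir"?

soibpir

duzofa and rehukar both have last vowel 'a' yet inflect differently (duzofair, reibhukar), so the last vowel is not what conditions the rule; the final letter is.
"sopir" ends in -r. The stems ending in -r (rehukar → reibhukar, rador → raibdor) insert -ib- after the first vowel.
So sopir → soibpir.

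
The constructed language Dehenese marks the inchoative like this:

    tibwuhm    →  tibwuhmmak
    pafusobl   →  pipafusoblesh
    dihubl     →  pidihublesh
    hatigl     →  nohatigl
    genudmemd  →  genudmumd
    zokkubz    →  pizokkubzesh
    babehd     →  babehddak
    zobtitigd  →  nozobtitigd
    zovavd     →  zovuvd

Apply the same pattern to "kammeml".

"kammeml" has second-to-last letter 'm'. The one such stem in the data (genudmemd → genudmumd) changes the last vowel to 'u' (as does zovavd), so the same rule applies.
So kammeml → kammuml.

kammuml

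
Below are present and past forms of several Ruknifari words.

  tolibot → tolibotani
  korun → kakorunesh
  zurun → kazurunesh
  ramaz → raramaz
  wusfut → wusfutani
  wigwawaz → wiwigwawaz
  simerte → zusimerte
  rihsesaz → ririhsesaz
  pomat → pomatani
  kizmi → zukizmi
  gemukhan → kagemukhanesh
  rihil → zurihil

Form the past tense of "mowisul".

pomat and gemukhan both have last vowel 'a' yet inflect differently (pomatani, kagemukhanesh), so the last vowel is not what conditions the rule; the final letter is.
"mowisul" ends in -l. The one such stem in the data (rihil → zurihil) adds the prefix zu-, so the same rule applies.
The other patterns: stems ending in -t add -ani; stems ending in -n add ka- … -esh around the stem; stems ending in -z repeat the first consonant+vowel as a prefix.
So mowisul → zumowisul.

zumowisul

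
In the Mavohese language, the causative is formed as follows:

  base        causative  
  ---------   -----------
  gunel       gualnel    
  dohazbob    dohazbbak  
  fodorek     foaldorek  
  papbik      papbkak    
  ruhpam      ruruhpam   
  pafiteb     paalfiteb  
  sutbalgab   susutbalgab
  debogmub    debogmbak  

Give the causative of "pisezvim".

pisezvmak

pafiteb and sutbalgab both end in -b yet inflect differently (paalfiteb, susutbalgab), so the final letter is not what conditions the rule; the last vowel is.
"pisezvim" has last vowel 'i'. The one such stem in the data (papbik → papbkak) deletes the last vowel and adds -ak (as do debogmub, dohazbob), so the same rule applies.
The other patterns: stems whose last vowel is 'e' insert -al- after the first vowel; stems whose last vowel is 'a' repeat the first consonant+vowel as a prefix.
So pisezvim → pisezvmak.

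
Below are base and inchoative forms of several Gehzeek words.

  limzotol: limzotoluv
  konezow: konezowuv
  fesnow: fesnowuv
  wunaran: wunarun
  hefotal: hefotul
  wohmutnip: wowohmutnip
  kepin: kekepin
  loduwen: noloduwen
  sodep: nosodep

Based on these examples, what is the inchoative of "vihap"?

limzotol and hefotal both end in -l yet inflect differently (limzotoluv, hefotul), so the final letter is not what conditions the rule; the last vowel is.
"vihap" has last vowel 'a'. The stems whose last vowel is 'a' (wunaran → wunarun, hefotal → hefotul) change the last vowel to 'u'.
The other patterns: stems whose last vowel is 'o' add -uv; stems whose last vowel is 'i' repeat the first consonant+vowel as a prefix; stems whose last vowel is 'e' add the prefix no-.
So vihap → vihup.

vihup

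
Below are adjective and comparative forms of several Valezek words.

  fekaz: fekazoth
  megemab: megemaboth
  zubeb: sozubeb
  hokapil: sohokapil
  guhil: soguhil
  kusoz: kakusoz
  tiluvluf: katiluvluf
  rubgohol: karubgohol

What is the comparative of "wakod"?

kawakod

megemab and zubeb both end in -b yet inflect differently (megemaboth, sozubeb), so the final letter is not what conditions the rule; the last vowel is.
"wakod" has last vowel 'o'. The stems whose last vowel is 'o' (kusoz → kakusoz, rubgohol → karubgohol) add the prefix ka-.
So wakod → kawakod.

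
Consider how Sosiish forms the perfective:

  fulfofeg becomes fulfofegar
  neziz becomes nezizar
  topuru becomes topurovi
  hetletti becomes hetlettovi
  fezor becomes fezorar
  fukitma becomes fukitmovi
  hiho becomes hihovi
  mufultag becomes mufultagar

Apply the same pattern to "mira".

fukitma and mufultag both have last vowel 'a' yet inflect differently (fukitmovi, mufultagar), so the last vowel is not what conditions the rule; whether the stem ends in a vowel or a consonant is.
"mira" ends in a vowel. The stems ending in a vowel (hiho → hihovi, hetletti → hetlettovi, fukitma → fukitmovi) drop the final letter and add -ovi.
The other pattern: stems ending in a consonant add -ar.
So mira → mirovi.

mirovi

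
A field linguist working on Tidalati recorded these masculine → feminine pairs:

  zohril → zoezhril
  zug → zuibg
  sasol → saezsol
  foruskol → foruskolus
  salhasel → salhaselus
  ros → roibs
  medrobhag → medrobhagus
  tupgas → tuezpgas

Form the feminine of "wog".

woibg

ros and tupgas both end in -s yet inflect differently (roibs, tuezpgas), so the final letter is not what conditions the rule; the number of vowels is.
"wog" has 1 vowel. The stems with 1 vowel (zug → zuibg, ros → roibs) insert -ib- after the first vowel.
The other patterns: stems with 2 vowels insert -ez- after the first vowel; stems with 3 vowels add -us.
So wog → woibg.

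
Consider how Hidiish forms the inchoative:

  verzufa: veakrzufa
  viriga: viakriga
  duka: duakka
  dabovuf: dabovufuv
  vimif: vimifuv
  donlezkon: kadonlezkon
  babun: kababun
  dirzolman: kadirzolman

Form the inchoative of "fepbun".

kafepbun

dabovuf and babun both have last vowel 'u' yet inflect differently (dabovufuv, kababun), so the last vowel is not what conditions the rule; the final letter is.
"fepbun" ends in -n. The stems ending in -n (donlezkon → kadonlezkon, babun → kababun, dirzolman → kadirzolman) add the prefix ka-.
So fepbun → kafepbun.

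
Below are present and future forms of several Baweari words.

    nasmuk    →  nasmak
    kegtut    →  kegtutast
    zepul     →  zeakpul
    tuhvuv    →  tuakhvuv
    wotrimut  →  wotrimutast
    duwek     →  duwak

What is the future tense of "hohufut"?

hohufutast

"hohufut" ends in -t. The stems ending in -t (kegtut → kegtutast, wotrimut → wotrimutast) add -ast.
The other patterns: stems ending in -k change the last vowel to 'a'; stems ending in -l or -v insert -ak- after the first vowel.
So hohufut → hohufutast.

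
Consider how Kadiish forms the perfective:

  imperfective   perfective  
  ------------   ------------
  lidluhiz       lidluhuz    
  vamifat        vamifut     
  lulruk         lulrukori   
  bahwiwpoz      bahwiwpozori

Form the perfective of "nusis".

nusus

lidluhiz and bahwiwpoz both end in -z yet inflect differently (lidluhuz, bahwiwpozori), so the final letter is not what conditions the rule; the last vowel is.
"nusis" has last vowel 'i'. The one such stem in the data (lidluhiz → lidluhuz) changes the last vowel to 'u' (as does vamifat), so the same rule applies.
The other pattern: stems whose last vowel is 'o' or 'u' add -ori.
So nusis → nusus.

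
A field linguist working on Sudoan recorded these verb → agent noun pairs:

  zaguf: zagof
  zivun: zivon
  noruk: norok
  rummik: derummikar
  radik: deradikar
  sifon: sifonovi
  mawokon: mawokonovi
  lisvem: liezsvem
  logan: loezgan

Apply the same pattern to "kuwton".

noruk and rummik both end in -k yet inflect differently (norok, derummikar), so the final letter is not what conditions the rule; the last vowel is.
"kuwton" has last vowel 'o'. The stems whose last vowel is 'o' (sifon → sifonovi, mawokon → mawokonovi) add -ovi.
The other patterns: stems whose last vowel is 'u' change the last vowel to 'o'; stems whose last vowel is 'i' add de- … -ar around the stem; stems whose last vowel is 'a' or 'e' insert -ez- after the first vowel.
So kuwton → kuwtonovi.

kuwtonovi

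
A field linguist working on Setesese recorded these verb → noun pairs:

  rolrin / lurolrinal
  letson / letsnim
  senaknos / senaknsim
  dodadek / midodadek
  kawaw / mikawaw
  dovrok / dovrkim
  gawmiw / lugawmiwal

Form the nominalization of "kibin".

"kibin" has last vowel 'i'. The stems whose last vowel is 'i' (gawmiw → lugawmiwal, rolrin → lurolrinal) add lu- … -al around the stem.
So kibin → lukibinal.

lukibinal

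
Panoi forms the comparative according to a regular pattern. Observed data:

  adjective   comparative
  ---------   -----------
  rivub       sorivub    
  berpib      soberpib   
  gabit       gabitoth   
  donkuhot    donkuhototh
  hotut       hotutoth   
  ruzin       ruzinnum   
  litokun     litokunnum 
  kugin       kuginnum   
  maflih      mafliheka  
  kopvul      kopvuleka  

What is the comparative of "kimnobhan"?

berpib and gabit both have last vowel 'i' yet inflect differently (soberpib, gabitoth), so the last vowel is not what conditions the rule; the final letter is.
"kimnobhan" ends in -n. The stems ending in -n (ruzin → ruzinnum, litokun → litokunnum, kugin → kuginnum) double the final consonant and add -um.
The other patterns: stems ending in -b add the prefix so-; stems ending in -t add -oth; stems ending in -h or -l add -eka.
So kimnobhan → kimnobhannum.

kimnobhannum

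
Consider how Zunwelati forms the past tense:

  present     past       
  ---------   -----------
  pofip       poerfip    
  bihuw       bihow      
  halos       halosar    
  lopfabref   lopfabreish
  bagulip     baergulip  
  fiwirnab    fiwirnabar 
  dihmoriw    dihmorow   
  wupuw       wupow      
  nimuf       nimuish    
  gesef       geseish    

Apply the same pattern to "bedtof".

nimuf and wupuw both have last vowel 'u' yet inflect differently (nimuish, wupow), so the last vowel is not what conditions the rule; the final letter is.
"bedtof" ends in -f. The stems ending in -f (nimuf → nimuish, gesef → geseish, lopfabref → lopfabreish) drop the final letter and add -ish.
So bedtof → bedtoish.

bedtoish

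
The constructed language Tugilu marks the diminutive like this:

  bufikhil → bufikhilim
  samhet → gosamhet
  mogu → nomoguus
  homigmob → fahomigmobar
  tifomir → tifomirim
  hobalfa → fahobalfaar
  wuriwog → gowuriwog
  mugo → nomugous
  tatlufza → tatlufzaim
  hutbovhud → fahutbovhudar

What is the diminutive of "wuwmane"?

hobalfa and tatlufza both end in -a yet inflect differently (fahobalfaar, tatlufzaim), so the final letter is not what conditions the rule; the first letter is.
"wuwmane" begins with w-. The one such stem in the data (wuriwog → gowuriwog) adds the prefix go-, so the same rule applies.
The other patterns: stems beginning with h- add fa- … -ar around the stem; stems beginning with m- add no- … -us around the stem; stems beginning with b- or t- add -im.
So wuwmane → gowuwmane.

gowuwmane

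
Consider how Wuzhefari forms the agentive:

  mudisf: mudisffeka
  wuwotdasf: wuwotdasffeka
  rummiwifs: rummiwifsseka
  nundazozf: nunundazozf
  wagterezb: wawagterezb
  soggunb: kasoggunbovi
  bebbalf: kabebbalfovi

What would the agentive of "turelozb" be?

tuturelozb

mudisf and nundazozf both end in -f yet inflect differently (mudisffeka, nunundazozf), so the final letter is not what conditions the rule; the second-to-last letter is.
"turelozb" has second-to-last letter 'z'. The stems whose second-to-last letter is 'z' (nundazozf → nunundazozf, wagterezb → wawagterezb) repeat the first consonant+vowel as a prefix.
The other patterns: stems whose second-to-last letter is 'f' or 's' double the final consonant and add -eka; stems whose second-to-last letter is 'l' or 'n' add ka- … -ovi around the stem.
So turelozb → tuturelozb.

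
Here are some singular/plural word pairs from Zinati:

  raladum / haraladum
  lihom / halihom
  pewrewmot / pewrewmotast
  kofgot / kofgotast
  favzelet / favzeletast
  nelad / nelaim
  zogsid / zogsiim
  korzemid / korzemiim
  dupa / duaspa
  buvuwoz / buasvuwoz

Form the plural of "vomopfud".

"vomopfud" ends in -d. The stems ending in -d (nelad → nelaim, zogsid → zogsiim, korzemid → korzemiim) drop the final letter and add -im.
So vomopfud → vomopfuim.

vomopfuim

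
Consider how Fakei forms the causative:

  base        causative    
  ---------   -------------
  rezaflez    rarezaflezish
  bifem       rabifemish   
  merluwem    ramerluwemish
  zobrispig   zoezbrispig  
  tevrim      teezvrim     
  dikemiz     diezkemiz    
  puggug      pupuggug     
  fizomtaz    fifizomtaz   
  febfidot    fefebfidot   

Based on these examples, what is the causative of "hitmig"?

"hitmig" has last vowel 'i'. The stems whose last vowel is 'i' (zobrispig → zoezbrispig, tevrim → teezvrim, dikemiz → diezkemiz) insert -ez- after the first vowel.
So hitmig → hieztmig.

hieztmig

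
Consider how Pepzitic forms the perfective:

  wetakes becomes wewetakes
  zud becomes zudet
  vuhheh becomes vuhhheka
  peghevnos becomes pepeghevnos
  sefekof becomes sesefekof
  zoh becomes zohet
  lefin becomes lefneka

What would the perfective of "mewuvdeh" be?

memewuvdeh

zoh and vuhheh both end in -h yet inflect differently (zohet, vuhhheka), so the final letter is not what conditions the rule; the number of vowels is.
"mewuvdeh" has 3 vowels. The stems with 3 vowels (sefekof → sesefekof, peghevnos → pepeghevnos, wetakes → wewetakes) repeat the first consonant+vowel as a prefix.
So mewuvdeh → memewuvdeh.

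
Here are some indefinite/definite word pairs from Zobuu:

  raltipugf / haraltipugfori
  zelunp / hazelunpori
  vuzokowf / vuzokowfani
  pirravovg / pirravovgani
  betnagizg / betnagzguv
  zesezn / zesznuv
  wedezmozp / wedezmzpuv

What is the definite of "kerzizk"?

kerzzkuv

"kerzizk" has second-to-last letter 'z'. The stems whose second-to-last letter is 'z' (betnagizg → betnagzguv, zesezn → zesznuv, wedezmozp → wedezmzpuv) delete the last vowel and add -uv.
The other patterns: stems whose second-to-last letter is 'g' or 'n' add ha- … -ori around the stem; stems whose second-to-last letter is 'v' or 'w' add -ani.
So kerzizk → kerzzkuv.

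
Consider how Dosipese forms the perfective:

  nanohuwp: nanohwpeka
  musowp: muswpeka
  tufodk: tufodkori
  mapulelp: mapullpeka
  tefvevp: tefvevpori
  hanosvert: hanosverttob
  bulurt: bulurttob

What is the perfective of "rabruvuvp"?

rabruvuvpori

mapulelp and tefvevp both end in -p yet inflect differently (mapullpeka, tefvevpori), so the final letter is not what conditions the rule; the second-to-last letter is.
"rabruvuvp" has second-to-last letter 'v'. The one such stem in the data (tefvevp → tefvevpori) adds -ori, so the same rule applies.
The other patterns: stems whose second-to-last letter is 'r' double the final consonant and add -ob; stems whose second-to-last letter is 'l' or 'w' delete the last vowel and add -eka.
So rabruvuvp → rabruvuvpori.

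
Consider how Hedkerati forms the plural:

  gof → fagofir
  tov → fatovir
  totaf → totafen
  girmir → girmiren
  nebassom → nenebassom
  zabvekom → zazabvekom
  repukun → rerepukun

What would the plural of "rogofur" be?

gof and totaf both end in -f yet inflect differently (fagofir, totafen), so the final letter is not what conditions the rule; the number of vowels is.
"rogofur" has 3 vowels. The stems with 3 vowels (nebassom → nenebassom, zabvekom → zazabvekom, repukun → rerepukun) repeat the first consonant+vowel as a prefix.
The other patterns: stems with 1 vowel add fa- … -ir around the stem; stems with 2 vowels add -en.
So rogofur → rorogofur.

rorogofur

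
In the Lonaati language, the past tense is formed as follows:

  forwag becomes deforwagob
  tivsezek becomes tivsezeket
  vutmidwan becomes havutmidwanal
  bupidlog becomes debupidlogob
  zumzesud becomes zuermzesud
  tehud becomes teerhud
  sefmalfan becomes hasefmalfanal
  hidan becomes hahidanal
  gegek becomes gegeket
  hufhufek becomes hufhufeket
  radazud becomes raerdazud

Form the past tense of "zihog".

"zihog" ends in -g. The stems ending in -g (forwag → deforwagob, bupidlog → debupidlogob) add de- … -ob around the stem.
The other patterns: stems ending in -n add ha- … -al around the stem; stems ending in -d insert -er- after the first vowel; stems ending in -k add -et.
So zihog → dezihogob.

dezihogob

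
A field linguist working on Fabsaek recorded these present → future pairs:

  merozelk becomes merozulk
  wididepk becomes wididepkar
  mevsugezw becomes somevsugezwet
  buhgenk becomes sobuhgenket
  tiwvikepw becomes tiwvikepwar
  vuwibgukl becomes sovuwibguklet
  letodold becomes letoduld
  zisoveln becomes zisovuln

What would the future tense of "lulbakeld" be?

lulbakuld

"lulbakeld" has second-to-last letter 'l'. The stems whose second-to-last letter is 'l' (letodold → letoduld, merozelk → merozulk, zisoveln → zisovuln) change the last vowel to 'u'.
The other patterns: stems whose second-to-last letter is 'p' add -ar; stems whose second-to-last letter is 'k', 'n' or 'z' add so- … -et around the stem.
So lulbakeld → lulbakuld.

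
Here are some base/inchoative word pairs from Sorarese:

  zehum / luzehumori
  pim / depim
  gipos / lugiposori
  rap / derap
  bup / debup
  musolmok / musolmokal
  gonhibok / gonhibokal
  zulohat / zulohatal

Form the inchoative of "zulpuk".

luzulpukori

pim and zehum both end in -m yet inflect differently (depim, luzehumori), so the final letter is not what conditions the rule; the number of vowels is.
"zulpuk" has 2 vowels. The stems with 2 vowels (zehum → luzehumori, gipos → lugiposori) add lu- … -ori around the stem.
So zulpuk → luzulpukori.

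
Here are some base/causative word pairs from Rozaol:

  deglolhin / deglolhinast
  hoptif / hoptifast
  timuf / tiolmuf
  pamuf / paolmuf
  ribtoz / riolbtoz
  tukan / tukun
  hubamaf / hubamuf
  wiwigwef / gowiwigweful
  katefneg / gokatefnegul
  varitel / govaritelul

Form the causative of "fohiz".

fohizast

"fohiz" has last vowel 'i'. The stems whose last vowel is 'i' (deglolhin → deglolhinast, hoptif → hoptifast) add -ast.
The other patterns: stems whose last vowel is 'o' or 'u' insert -ol- after the first vowel; stems whose last vowel is 'a' change the last vowel to 'u'; stems whose last vowel is 'e' add go- … -ul around the stem.
So fohiz → fohizast.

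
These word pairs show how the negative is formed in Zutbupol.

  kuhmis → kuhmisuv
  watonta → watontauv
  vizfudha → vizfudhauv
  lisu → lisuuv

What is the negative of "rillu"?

Every pair shown (kuhmis → kuhmisuv, watonta → watontauv, vizfudha → vizfudhauv, …) follows the same rule: add -uv.
So rillu → rilluuv.

rilluuv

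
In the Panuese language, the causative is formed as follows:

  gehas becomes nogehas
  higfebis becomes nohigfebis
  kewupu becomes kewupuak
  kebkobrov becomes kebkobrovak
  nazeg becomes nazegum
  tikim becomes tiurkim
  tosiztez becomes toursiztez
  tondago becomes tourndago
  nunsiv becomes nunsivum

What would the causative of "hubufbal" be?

nohubufbal

kebkobrov and nunsiv both end in -v yet inflect differently (kebkobrovak, nunsivum), so the final letter is not what conditions the rule; the first letter is.
"hubufbal" begins with h-. The one such stem in the data (higfebis → nohigfebis) adds the prefix no-, so the same rule applies.
So hubufbal → nohubufbal.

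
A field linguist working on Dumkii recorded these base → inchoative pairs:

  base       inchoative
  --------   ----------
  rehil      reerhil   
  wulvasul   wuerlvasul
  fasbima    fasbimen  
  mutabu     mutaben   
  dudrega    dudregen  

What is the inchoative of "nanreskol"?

wulvasul and mutabu both have last vowel 'u' yet inflect differently (wuerlvasul, mutaben), so the last vowel is not what conditions the rule; whether the stem ends in a vowel or a consonant is.
"nanreskol" ends in a consonant. The stems ending in a consonant (rehil → reerhil, wulvasul → wuerlvasul) insert -er- after the first vowel.
So nanreskol → naernreskol.

naernreskol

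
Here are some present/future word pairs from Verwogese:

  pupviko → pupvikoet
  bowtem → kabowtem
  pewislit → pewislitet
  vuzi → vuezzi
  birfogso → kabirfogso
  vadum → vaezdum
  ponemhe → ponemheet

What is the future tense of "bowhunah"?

kabowhunah

birfogso and pupviko both end in -o yet inflect differently (kabirfogso, pupvikoet), so the final letter is not what conditions the rule; the first letter is.
"bowhunah" begins with b-. The stems beginning with b- (birfogso → kabirfogso, bowtem → kabowtem) add the prefix ka-.
The other patterns: stems beginning with p- add -et; stems beginning with v- insert -ez- after the first vowel.
So bowhunah → kabowhunah.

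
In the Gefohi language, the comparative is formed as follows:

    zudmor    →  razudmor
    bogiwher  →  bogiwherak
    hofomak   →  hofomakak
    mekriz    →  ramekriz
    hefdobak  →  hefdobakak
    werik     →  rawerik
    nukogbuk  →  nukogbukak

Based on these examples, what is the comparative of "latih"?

ralatih

werik and hofomak both end in -k yet inflect differently (rawerik, hofomakak), so the final letter is not what conditions the rule; the number of vowels is.
"latih" has 2 vowels. The stems with 2 vowels (zudmor → razudmor, mekriz → ramekriz, werik → rawerik) add the prefix ra-.
The other pattern: stems with 3 vowels add -ak.
So latih → ralatih.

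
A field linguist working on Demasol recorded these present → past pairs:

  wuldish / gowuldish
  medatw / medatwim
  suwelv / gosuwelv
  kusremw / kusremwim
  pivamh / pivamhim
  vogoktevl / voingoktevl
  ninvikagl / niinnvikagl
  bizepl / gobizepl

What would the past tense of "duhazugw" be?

pivamh and wuldish both end in -h yet inflect differently (pivamhim, gowuldish), so the final letter is not what conditions the rule; the second-to-last letter is.
"duhazugw" has second-to-last letter 'g'. The one such stem in the data (ninvikagl → niinnvikagl) inserts -in- after the first vowel (as does vogoktevl), so the same rule applies.
The other patterns: stems whose second-to-last letter is 'm' or 't' add -im; stems whose second-to-last letter is 'l', 'p' or 's' add the prefix go-.
So duhazugw → duinhazugw.

duinhazugw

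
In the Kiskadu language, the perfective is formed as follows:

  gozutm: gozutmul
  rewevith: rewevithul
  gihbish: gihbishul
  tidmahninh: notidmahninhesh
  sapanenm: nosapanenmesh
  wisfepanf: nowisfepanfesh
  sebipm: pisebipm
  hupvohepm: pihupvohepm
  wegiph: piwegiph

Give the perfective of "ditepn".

"ditepn" has second-to-last letter 'p'. The stems whose second-to-last letter is 'p' (sebipm → pisebipm, hupvohepm → pihupvohepm, wegiph → piwegiph) add the prefix pi-.
So ditepn → piditepn.

piditepn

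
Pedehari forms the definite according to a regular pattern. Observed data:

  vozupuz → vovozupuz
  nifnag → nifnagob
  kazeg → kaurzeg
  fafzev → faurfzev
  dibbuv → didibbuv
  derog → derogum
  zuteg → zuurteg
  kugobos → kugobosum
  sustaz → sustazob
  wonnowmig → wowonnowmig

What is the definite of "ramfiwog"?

ramfiwogum

nifnag and kazeg both end in -g yet inflect differently (nifnagob, kaurzeg), so the final letter is not what conditions the rule; the last vowel is.
"ramfiwog" has last vowel 'o'. The stems whose last vowel is 'o' (derog → derogum, kugobos → kugobosum) add -um.
So ramfiwog → ramfiwogum.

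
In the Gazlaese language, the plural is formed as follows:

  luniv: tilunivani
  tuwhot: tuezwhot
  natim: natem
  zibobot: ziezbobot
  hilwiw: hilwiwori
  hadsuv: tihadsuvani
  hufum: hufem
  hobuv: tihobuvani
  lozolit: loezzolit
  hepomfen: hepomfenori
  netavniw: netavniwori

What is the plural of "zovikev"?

tizovikevani

hilwiw and lozolit both have last vowel 'i' yet inflect differently (hilwiwori, loezzolit), so the last vowel is not what conditions the rule; the final letter is.
"zovikev" ends in -v. The stems ending in -v (hadsuv → tihadsuvani, luniv → tilunivani, hobuv → tihobuvani) add ti- … -ani around the stem.
The other patterns: stems ending in -n or -w add -ori; stems ending in -t insert -ez- after the first vowel; stems ending in -m change the last vowel to 'e'.
So zovikev → tizovikevani.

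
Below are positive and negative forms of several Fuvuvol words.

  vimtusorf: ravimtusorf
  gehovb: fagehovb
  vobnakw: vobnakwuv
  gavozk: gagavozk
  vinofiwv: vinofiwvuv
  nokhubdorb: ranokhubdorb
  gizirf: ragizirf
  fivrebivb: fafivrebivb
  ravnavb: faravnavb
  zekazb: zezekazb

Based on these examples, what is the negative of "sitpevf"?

nokhubdorb and ravnavb both end in -b yet inflect differently (ranokhubdorb, faravnavb), so the final letter is not what conditions the rule; the second-to-last letter is.
"sitpevf" has second-to-last letter 'v'. The stems whose second-to-last letter is 'v' (ravnavb → faravnavb, gehovb → fagehovb, fivrebivb → fafivrebivb) add the prefix fa-.
So sitpevf → fasitpevf.

fasitpevf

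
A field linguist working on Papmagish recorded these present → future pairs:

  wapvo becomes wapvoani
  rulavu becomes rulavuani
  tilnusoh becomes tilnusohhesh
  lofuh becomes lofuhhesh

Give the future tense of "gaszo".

wapvo and tilnusoh both have last vowel 'o' yet inflect differently (wapvoani, tilnusohhesh), so the last vowel is not what conditions the rule; whether the stem ends in a vowel or a consonant is.
"gaszo" ends in a vowel. The stems ending in a vowel (wapvo → wapvoani, rulavu → rulavuani) add -ani.
So gaszo → gaszoani.

gaszoani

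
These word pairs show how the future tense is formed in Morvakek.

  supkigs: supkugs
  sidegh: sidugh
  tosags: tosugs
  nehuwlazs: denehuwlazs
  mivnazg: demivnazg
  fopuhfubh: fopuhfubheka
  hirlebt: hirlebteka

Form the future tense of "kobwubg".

kobwubgeka

supkigs and nehuwlazs both end in -s yet inflect differently (supkugs, denehuwlazs), so the final letter is not what conditions the rule; the second-to-last letter is.
"kobwubg" has second-to-last letter 'b'. The stems whose second-to-last letter is 'b' (fopuhfubh → fopuhfubheka, hirlebt → hirlebteka) add -eka.
So kobwubg → kobwubgeka.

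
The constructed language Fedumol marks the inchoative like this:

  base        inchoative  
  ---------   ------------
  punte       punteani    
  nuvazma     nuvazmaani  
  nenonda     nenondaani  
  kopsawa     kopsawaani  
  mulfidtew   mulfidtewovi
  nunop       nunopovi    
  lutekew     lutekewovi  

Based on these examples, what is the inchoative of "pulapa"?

pulapaani

punte and mulfidtew both have last vowel 'e' yet inflect differently (punteani, mulfidtewovi), so the last vowel is not what conditions the rule; whether the stem ends in a vowel or a consonant is.
"pulapa" ends in a vowel. The stems ending in a vowel (punte → punteani, nuvazma → nuvazmaani, nenonda → nenondaani) add -ani.
The other pattern: stems ending in a consonant add -ovi.
So pulapa → pulapaani.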